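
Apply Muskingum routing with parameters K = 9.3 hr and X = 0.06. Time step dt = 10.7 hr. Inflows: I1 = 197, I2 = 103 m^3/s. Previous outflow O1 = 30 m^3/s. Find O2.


Muskingum coefficients:
denom = 2*K*(1-X) + dt = 2*9.3*(1-0.06) + 10.7 = 28.184.
C0 = (dt - 2*K*X)/denom = (10.7 - 2*9.3*0.06)/28.184 = 0.3401.
C1 = (dt + 2*K*X)/denom = (10.7 + 2*9.3*0.06)/28.184 = 0.4192.
C2 = (2*K*(1-X) - dt)/denom = 0.2407.
O2 = C0*I2 + C1*I1 + C2*O1
   = 0.3401*103 + 0.4192*197 + 0.2407*30
   = 124.84 m^3/s.

124.84


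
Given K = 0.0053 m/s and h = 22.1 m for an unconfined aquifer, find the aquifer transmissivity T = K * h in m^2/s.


Transmissivity is defined as T = K * h.
T = 0.0053 * 22.1
  = 0.1171 m^2/s.

0.1171


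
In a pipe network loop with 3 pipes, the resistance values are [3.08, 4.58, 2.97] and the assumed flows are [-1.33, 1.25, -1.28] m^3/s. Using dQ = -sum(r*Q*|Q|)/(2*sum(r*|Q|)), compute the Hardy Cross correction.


Numerator terms (r*Q*|Q|): 3.08*-1.33*|-1.33| = -5.4482; 4.58*1.25*|1.25| = 7.1562; 2.97*-1.28*|-1.28| = -4.866.
Sum of numerator = -3.158.
Denominator terms (r*|Q|): 3.08*|-1.33| = 4.0964; 4.58*|1.25| = 5.725; 2.97*|-1.28| = 3.8016.
2 * sum of denominator = 2 * 13.623 = 27.246.
dQ = --3.158 / 27.246 = 0.1159 m^3/s.

0.1159


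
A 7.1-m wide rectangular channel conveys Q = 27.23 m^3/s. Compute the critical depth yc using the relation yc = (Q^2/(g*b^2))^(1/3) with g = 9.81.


Using yc = (Q^2 / (g * b^2))^(1/3):
Q^2 = 27.23^2 = 741.47.
g * b^2 = 9.81 * 7.1^2 = 9.81 * 50.41 = 494.52.
Q^2 / (g*b^2) = 741.47 / 494.52 = 1.4994.
yc = 1.4994^(1/3) = 1.1446 m.

1.1446


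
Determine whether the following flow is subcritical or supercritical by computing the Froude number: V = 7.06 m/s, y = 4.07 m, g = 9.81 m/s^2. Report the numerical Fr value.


The Froude number is defined as Fr = V / sqrt(g*y).
g*y = 9.81 * 4.07 = 39.9267.
sqrt(g*y) = sqrt(39.9267) = 6.3188.
Fr = 7.06 / 6.3188 = 1.1173.
Since Fr > 1, the flow is supercritical.

1.1173


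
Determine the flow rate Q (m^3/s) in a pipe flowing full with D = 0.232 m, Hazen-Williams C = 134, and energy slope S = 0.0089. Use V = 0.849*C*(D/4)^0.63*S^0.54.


For a full circular pipe, R = D/4 = 0.232/4 = 0.058 m.
V = 0.849 * 134 * 0.058^0.63 * 0.0089^0.54
  = 0.849 * 134 * 0.166326 * 0.078104
  = 1.4779 m/s.
Pipe area A = pi*D^2/4 = pi*0.232^2/4 = 0.0423 m^2.
Q = A * V = 0.0423 * 1.4779 = 0.0625 m^3/s.

0.0625


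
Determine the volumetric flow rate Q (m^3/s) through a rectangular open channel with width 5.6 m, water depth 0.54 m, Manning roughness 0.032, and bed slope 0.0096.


For a rectangular channel, the cross-sectional area A = b * y = 5.6 * 0.54 = 3.02 m^2.
The wetted perimeter P = b + 2y = 5.6 + 2*0.54 = 6.68 m.
Hydraulic radius R = A/P = 3.02/6.68 = 0.4527 m.
Velocity V = (1/n)*R^(2/3)*S^(1/2) = (1/0.032)*0.4527^(2/3)*0.0096^(1/2) = 1.8052 m/s.
Discharge Q = A * V = 3.02 * 1.8052 = 5.459 m^3/s.

5.459


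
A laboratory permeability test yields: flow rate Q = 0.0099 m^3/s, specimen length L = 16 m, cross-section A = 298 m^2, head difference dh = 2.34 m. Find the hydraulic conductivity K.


From K = Q*L / (A*dh):
Numerator: Q*L = 0.0099 * 16 = 0.1584.
Denominator: A*dh = 298 * 2.34 = 697.32.
K = 0.1584 / 697.32 = 0.000227 m/s.

0.000227


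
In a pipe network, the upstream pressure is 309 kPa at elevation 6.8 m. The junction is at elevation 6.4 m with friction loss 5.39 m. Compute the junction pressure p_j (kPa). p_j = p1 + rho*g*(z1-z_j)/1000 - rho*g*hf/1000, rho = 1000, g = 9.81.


Junction pressure: p_j = p1 + rho*g*(z1 - z_j)/1000 - rho*g*hf/1000.
Elevation term = 1000*9.81*(6.8 - 6.4)/1000 = 3.924 kPa.
Friction term = 1000*9.81*5.39/1000 = 52.876 kPa.
p_j = 309 + 3.924 - 52.876 = 260.05 kPa.

260.05


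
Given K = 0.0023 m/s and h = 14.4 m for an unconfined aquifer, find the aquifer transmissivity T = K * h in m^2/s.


Transmissivity is defined as T = K * h.
T = 0.0023 * 14.4
  = 0.0331 m^2/s.

0.0331


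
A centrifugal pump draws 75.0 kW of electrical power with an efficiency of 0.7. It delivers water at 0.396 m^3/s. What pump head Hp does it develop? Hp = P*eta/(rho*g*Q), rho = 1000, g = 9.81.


Pump head formula: Hp = P * eta / (rho * g * Q).
Numerator: P * eta = 75.0 * 1000 * 0.7 = 52500.0 W.
Denominator: rho * g * Q = 1000 * 9.81 * 0.396 = 3884.76.
Hp = 52500.0 / 3884.76 = 13.51 m.

13.51


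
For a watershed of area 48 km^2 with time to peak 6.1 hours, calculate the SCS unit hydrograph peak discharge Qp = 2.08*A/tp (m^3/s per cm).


SCS formula: Qp = 2.08 * A / tp.
Qp = 2.08 * 48 / 6.1
   = 99.84 / 6.1
   = 16.37 m^3/s per cm.

16.37


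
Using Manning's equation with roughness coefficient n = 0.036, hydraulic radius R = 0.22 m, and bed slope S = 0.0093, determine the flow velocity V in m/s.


Manning's equation gives V = (1/n) * R^(2/3) * S^(1/2).
First, compute R^(2/3) = 0.22^(2/3) = 0.3644.
Next, S^(1/2) = 0.0093^(1/2) = 0.096437.
Then 1/n = 1/0.036 = 27.78.
V = 27.78 * 0.3644 * 0.096437 = 0.9762 m/s.

0.9762


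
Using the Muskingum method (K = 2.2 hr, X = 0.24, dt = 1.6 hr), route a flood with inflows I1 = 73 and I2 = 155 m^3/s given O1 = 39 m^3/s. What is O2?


Muskingum coefficients:
denom = 2*K*(1-X) + dt = 2*2.2*(1-0.24) + 1.6 = 4.944.
C0 = (dt - 2*K*X)/denom = (1.6 - 2*2.2*0.24)/4.944 = 0.11.
C1 = (dt + 2*K*X)/denom = (1.6 + 2*2.2*0.24)/4.944 = 0.5372.
C2 = (2*K*(1-X) - dt)/denom = 0.3528.
O2 = C0*I2 + C1*I1 + C2*O1
   = 0.11*155 + 0.5372*73 + 0.3528*39
   = 70.03 m^3/s.

70.03


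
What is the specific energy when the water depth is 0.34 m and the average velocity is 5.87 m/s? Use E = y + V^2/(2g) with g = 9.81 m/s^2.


Specific energy E = y + V^2/(2g).
Velocity head = V^2/(2g) = 5.87^2 / (2*9.81) = 34.4569 / 19.62 = 1.7562 m.
E = 0.34 + 1.7562 = 2.0962 m.

2.0962


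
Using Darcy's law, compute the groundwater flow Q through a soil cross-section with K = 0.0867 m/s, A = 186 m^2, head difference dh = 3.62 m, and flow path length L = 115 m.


Darcy's law: Q = K * A * i, where i = dh/L.
Hydraulic gradient i = 3.62 / 115 = 0.031478.
Q = 0.0867 * 186 * 0.031478
  = 0.5076 m^3/s.

0.5076


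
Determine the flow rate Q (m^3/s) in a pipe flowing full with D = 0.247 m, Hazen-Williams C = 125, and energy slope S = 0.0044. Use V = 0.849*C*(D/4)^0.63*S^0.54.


For a full circular pipe, R = D/4 = 0.247/4 = 0.0617 m.
V = 0.849 * 125 * 0.0617^0.63 * 0.0044^0.54
  = 0.849 * 125 * 0.173022 * 0.053391
  = 0.9804 m/s.
Pipe area A = pi*D^2/4 = pi*0.247^2/4 = 0.0479 m^2.
Q = A * V = 0.0479 * 0.9804 = 0.047 m^3/s.

0.047


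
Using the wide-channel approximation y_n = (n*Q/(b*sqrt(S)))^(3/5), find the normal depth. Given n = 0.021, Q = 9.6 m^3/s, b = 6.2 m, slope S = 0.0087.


We use the wide-channel approximation y_n = (n*Q/(b*sqrt(S)))^(3/5).
sqrt(S) = sqrt(0.0087) = 0.093274.
Numerator: n*Q = 0.021 * 9.6 = 0.2016.
Denominator: b*sqrt(S) = 6.2 * 0.093274 = 0.578299.
arg = 0.3486.
y_n = 0.3486^(3/5) = 0.5314 m.

0.5314


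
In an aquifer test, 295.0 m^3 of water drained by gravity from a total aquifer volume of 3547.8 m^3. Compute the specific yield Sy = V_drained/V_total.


Specific yield Sy = Volume drained / Total volume.
Sy = 295.0 / 3547.8
   = 0.0832.

0.0832


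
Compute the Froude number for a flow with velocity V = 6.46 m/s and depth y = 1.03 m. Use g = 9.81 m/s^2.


The Froude number is defined as Fr = V / sqrt(g*y).
g*y = 9.81 * 1.03 = 10.1043.
sqrt(g*y) = sqrt(10.1043) = 3.1787.
Fr = 6.46 / 3.1787 = 2.0323.

2.0323


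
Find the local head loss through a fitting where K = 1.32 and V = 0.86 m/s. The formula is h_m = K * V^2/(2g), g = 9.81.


Minor loss formula: h_m = K * V^2/(2g).
V^2 = 0.86^2 = 0.7396.
V^2/(2g) = 0.7396 / 19.62 = 0.0377 m.
h_m = 1.32 * 0.0377 = 0.0498 m.

0.0498


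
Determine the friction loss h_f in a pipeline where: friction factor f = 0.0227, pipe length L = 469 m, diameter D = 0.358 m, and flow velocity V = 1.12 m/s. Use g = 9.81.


Darcy-Weisbach equation: h_f = f * (L/D) * V^2/(2g).
f * L/D = 0.0227 * 469/0.358 = 29.7383.
V^2/(2g) = 1.12^2 / (2*9.81) = 1.2544 / 19.62 = 0.0639 m.
h_f = 29.7383 * 0.0639 = 1.901 m.

1.901


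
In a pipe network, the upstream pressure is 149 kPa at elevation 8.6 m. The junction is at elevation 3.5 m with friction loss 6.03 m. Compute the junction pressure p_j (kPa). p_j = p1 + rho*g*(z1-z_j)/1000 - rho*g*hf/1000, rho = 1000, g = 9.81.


Junction pressure: p_j = p1 + rho*g*(z1 - z_j)/1000 - rho*g*hf/1000.
Elevation term = 1000*9.81*(8.6 - 3.5)/1000 = 50.031 kPa.
Friction term = 1000*9.81*6.03/1000 = 59.154 kPa.
p_j = 149 + 50.031 - 59.154 = 139.88 kPa.

139.88


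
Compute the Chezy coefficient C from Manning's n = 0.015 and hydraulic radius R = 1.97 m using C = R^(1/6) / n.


The Chezy coefficient relates to Manning's n through C = R^(1/6) / n.
R^(1/6) = 1.97^(1/6) = 1.119638.
C = 1.119638 / 0.015 = 74.64 m^(1/2)/s.

74.64


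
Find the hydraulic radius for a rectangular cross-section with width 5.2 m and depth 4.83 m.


For a rectangular section:
Flow area A = b * y = 5.2 * 4.83 = 25.12 m^2.
Wetted perimeter P = b + 2y = 5.2 + 2*4.83 = 14.86 m.
Hydraulic radius R = A/P = 25.12 / 14.86 = 1.6902 m.

1.6902


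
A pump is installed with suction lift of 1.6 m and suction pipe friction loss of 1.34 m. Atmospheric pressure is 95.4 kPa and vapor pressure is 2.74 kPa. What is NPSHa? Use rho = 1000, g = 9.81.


NPSHa = p_atm/(rho*g) - z_s - hf_s - p_vap/(rho*g).
p_atm/(rho*g) = 95.4*1000 / (1000*9.81) = 9.725 m.
p_vap/(rho*g) = 2.74*1000 / (1000*9.81) = 0.279 m.
NPSHa = 9.725 - 1.6 - 1.34 - 0.279
      = 6.51 m.

6.51


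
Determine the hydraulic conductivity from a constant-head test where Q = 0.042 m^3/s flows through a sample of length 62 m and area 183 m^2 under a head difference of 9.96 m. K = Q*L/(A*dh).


From K = Q*L / (A*dh):
Numerator: Q*L = 0.042 * 62 = 2.604.
Denominator: A*dh = 183 * 9.96 = 1822.68.
K = 2.604 / 1822.68 = 0.001429 m/s.

0.001429


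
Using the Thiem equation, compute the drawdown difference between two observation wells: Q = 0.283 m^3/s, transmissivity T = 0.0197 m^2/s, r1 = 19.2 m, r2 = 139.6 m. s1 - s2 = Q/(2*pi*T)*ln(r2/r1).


Thiem equation: s1 - s2 = Q/(2*pi*T) * ln(r2/r1).
ln(r2/r1) = ln(139.6/19.2) = 1.9839.
Q/(2*pi*T) = 0.283 / (2*pi*0.0197) = 0.283 / 0.1238 = 2.2863.
s1 - s2 = 2.2863 * 1.9839 = 4.5358 m.

4.5358


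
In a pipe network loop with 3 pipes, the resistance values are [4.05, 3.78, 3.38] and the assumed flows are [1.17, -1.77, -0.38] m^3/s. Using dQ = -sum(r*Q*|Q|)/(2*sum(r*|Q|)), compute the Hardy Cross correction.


Numerator terms (r*Q*|Q|): 4.05*1.17*|1.17| = 5.544; 3.78*-1.77*|-1.77| = -11.8424; 3.38*-0.38*|-0.38| = -0.4881.
Sum of numerator = -6.7864.
Denominator terms (r*|Q|): 4.05*|1.17| = 4.7385; 3.78*|-1.77| = 6.6906; 3.38*|-0.38| = 1.2844.
2 * sum of denominator = 2 * 12.7135 = 25.427.
dQ = --6.7864 / 25.427 = 0.2669 m^3/s.

0.2669


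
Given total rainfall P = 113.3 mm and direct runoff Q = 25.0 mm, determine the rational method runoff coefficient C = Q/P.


The runoff coefficient C = runoff depth / rainfall depth.
C = 25.0 / 113.3
  = 0.2207.

0.2207


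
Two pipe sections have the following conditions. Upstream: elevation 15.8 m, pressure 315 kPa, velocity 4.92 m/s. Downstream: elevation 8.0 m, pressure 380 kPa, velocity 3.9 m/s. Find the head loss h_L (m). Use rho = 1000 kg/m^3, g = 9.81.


Total head at each section: H = z + p/(rho*g) + V^2/(2g).
H1 = 15.8 + 315*1000/(1000*9.81) + 4.92^2/(2*9.81)
   = 15.8 + 32.11 + 1.2338
   = 49.144 m.
H2 = 8.0 + 380*1000/(1000*9.81) + 3.9^2/(2*9.81)
   = 8.0 + 38.736 + 0.7752
   = 47.511 m.
h_L = H1 - H2 = 49.144 - 47.511 = 1.633 m.

1.633


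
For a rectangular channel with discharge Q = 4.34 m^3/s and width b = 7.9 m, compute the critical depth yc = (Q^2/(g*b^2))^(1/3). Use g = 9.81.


Using yc = (Q^2 / (g * b^2))^(1/3):
Q^2 = 4.34^2 = 18.84.
g * b^2 = 9.81 * 7.9^2 = 9.81 * 62.41 = 612.24.
Q^2 / (g*b^2) = 18.84 / 612.24 = 0.0308.
yc = 0.0308^(1/3) = 0.3133 m.

0.3133


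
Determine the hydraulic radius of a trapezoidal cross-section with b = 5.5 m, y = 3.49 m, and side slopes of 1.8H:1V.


For a trapezoidal section with side slope z:
A = (b + z*y)*y = (5.5 + 1.8*3.49)*3.49 = 41.119 m^2.
P = b + 2*y*sqrt(1 + z^2) = 5.5 + 2*3.49*sqrt(1 + 1.8^2) = 19.873 m.
R = A/P = 41.119 / 19.873 = 2.0691 m.

2.0691


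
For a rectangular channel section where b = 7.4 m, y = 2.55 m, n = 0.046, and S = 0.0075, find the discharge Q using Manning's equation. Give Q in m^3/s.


For a rectangular channel, the cross-sectional area A = b * y = 7.4 * 2.55 = 18.87 m^2.
The wetted perimeter P = b + 2y = 7.4 + 2*2.55 = 12.5 m.
Hydraulic radius R = A/P = 18.87/12.5 = 1.5096 m.
Velocity V = (1/n)*R^(2/3)*S^(1/2) = (1/0.046)*1.5096^(2/3)*0.0075^(1/2) = 2.4775 m/s.
Discharge Q = A * V = 18.87 * 2.4775 = 46.75 m^3/s.

46.75


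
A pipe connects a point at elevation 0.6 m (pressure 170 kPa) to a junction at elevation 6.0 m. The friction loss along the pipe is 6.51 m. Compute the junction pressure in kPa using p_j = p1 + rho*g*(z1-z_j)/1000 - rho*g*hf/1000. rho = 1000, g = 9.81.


Junction pressure: p_j = p1 + rho*g*(z1 - z_j)/1000 - rho*g*hf/1000.
Elevation term = 1000*9.81*(0.6 - 6.0)/1000 = -52.974 kPa.
Friction term = 1000*9.81*6.51/1000 = 63.863 kPa.
p_j = 170 + -52.974 - 63.863 = 53.16 kPa.

53.16


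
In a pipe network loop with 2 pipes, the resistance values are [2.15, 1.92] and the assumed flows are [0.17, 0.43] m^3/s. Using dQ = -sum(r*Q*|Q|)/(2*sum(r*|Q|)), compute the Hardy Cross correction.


Numerator terms (r*Q*|Q|): 2.15*0.17*|0.17| = 0.0621; 1.92*0.43*|0.43| = 0.355.
Sum of numerator = 0.4171.
Denominator terms (r*|Q|): 2.15*|0.17| = 0.3655; 1.92*|0.43| = 0.8256.
2 * sum of denominator = 2 * 1.1911 = 2.3822.
dQ = -0.4171 / 2.3822 = -0.1751 m^3/s.

-0.1751


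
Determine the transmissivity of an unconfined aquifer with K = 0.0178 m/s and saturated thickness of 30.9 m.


Transmissivity is defined as T = K * h.
T = 0.0178 * 30.9
  = 0.55 m^2/s.

0.55


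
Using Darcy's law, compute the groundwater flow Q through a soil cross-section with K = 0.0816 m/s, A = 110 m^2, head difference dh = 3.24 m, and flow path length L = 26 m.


Darcy's law: Q = K * A * i, where i = dh/L.
Hydraulic gradient i = 3.24 / 26 = 0.124615.
Q = 0.0816 * 110 * 0.124615
  = 1.1185 m^3/s.

1.1185


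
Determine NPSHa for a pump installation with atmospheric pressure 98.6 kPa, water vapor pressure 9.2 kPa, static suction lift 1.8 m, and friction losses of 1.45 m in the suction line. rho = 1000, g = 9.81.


NPSHa = p_atm/(rho*g) - z_s - hf_s - p_vap/(rho*g).
p_atm/(rho*g) = 98.6*1000 / (1000*9.81) = 10.051 m.
p_vap/(rho*g) = 9.2*1000 / (1000*9.81) = 0.938 m.
NPSHa = 10.051 - 1.8 - 1.45 - 0.938
      = 5.86 m.

5.86


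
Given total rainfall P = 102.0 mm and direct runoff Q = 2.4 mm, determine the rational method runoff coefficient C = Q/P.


The runoff coefficient C = runoff depth / rainfall depth.
C = 2.4 / 102.0
  = 0.0235.

0.0235


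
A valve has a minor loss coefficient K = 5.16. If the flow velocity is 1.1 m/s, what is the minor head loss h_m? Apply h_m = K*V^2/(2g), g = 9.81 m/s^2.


Minor loss formula: h_m = K * V^2/(2g).
V^2 = 1.1^2 = 1.21.
V^2/(2g) = 1.21 / 19.62 = 0.0617 m.
h_m = 5.16 * 0.0617 = 0.3182 m.

0.3182


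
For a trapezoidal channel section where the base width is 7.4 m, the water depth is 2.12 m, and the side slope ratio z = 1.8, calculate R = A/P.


For a trapezoidal section with side slope z:
A = (b + z*y)*y = (7.4 + 1.8*2.12)*2.12 = 23.778 m^2.
P = b + 2*y*sqrt(1 + z^2) = 7.4 + 2*2.12*sqrt(1 + 1.8^2) = 16.131 m.
R = A/P = 23.778 / 16.131 = 1.4741 m.

1.4741


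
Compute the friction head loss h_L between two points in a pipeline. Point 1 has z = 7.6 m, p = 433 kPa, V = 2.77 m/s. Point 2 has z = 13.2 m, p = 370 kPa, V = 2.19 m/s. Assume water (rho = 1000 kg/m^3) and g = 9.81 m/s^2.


Total head at each section: H = z + p/(rho*g) + V^2/(2g).
H1 = 7.6 + 433*1000/(1000*9.81) + 2.77^2/(2*9.81)
   = 7.6 + 44.139 + 0.3911
   = 52.13 m.
H2 = 13.2 + 370*1000/(1000*9.81) + 2.19^2/(2*9.81)
   = 13.2 + 37.717 + 0.2444
   = 51.161 m.
h_L = H1 - H2 = 52.13 - 51.161 = 0.969 m.

0.969


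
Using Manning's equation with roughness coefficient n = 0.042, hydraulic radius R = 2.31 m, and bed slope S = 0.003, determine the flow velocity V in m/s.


Manning's equation gives V = (1/n) * R^(2/3) * S^(1/2).
First, compute R^(2/3) = 2.31^(2/3) = 1.7475.
Next, S^(1/2) = 0.003^(1/2) = 0.054772.
Then 1/n = 1/0.042 = 23.81.
V = 23.81 * 1.7475 * 0.054772 = 2.2789 m/s.

2.2789


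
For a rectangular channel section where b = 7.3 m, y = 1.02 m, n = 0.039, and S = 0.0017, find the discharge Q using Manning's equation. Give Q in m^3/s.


For a rectangular channel, the cross-sectional area A = b * y = 7.3 * 1.02 = 7.45 m^2.
The wetted perimeter P = b + 2y = 7.3 + 2*1.02 = 9.34 m.
Hydraulic radius R = A/P = 7.45/9.34 = 0.7972 m.
Velocity V = (1/n)*R^(2/3)*S^(1/2) = (1/0.039)*0.7972^(2/3)*0.0017^(1/2) = 0.909 m/s.
Discharge Q = A * V = 7.45 * 0.909 = 6.768 m^3/s.

6.768


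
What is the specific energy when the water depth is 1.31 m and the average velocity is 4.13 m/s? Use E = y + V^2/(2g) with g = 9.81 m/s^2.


Specific energy E = y + V^2/(2g).
Velocity head = V^2/(2g) = 4.13^2 / (2*9.81) = 17.0569 / 19.62 = 0.8694 m.
E = 1.31 + 0.8694 = 2.1794 m.

2.1794


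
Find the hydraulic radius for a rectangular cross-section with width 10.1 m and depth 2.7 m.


For a rectangular section:
Flow area A = b * y = 10.1 * 2.7 = 27.27 m^2.
Wetted perimeter P = b + 2y = 10.1 + 2*2.7 = 15.5 m.
Hydraulic radius R = A/P = 27.27 / 15.5 = 1.7594 m.

1.7594


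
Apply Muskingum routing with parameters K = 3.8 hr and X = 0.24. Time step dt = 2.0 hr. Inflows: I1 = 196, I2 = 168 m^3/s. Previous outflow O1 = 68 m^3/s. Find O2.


Muskingum coefficients:
denom = 2*K*(1-X) + dt = 2*3.8*(1-0.24) + 2.0 = 7.776.
C0 = (dt - 2*K*X)/denom = (2.0 - 2*3.8*0.24)/7.776 = 0.0226.
C1 = (dt + 2*K*X)/denom = (2.0 + 2*3.8*0.24)/7.776 = 0.4918.
C2 = (2*K*(1-X) - dt)/denom = 0.4856.
O2 = C0*I2 + C1*I1 + C2*O1
   = 0.0226*168 + 0.4918*196 + 0.4856*68
   = 133.21 m^3/s.

133.21


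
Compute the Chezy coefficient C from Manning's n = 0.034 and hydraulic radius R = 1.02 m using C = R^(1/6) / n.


The Chezy coefficient relates to Manning's n through C = R^(1/6) / n.
R^(1/6) = 1.02^(1/6) = 1.003306.
C = 1.003306 / 0.034 = 29.51 m^(1/2)/s.

29.51


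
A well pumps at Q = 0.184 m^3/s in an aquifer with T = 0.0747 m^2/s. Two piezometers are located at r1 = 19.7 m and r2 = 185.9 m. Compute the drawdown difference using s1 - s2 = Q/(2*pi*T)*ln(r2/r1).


Thiem equation: s1 - s2 = Q/(2*pi*T) * ln(r2/r1).
ln(r2/r1) = ln(185.9/19.7) = 2.2446.
Q/(2*pi*T) = 0.184 / (2*pi*0.0747) = 0.184 / 0.4694 = 0.392.
s1 - s2 = 0.392 * 2.2446 = 0.8799 m.

0.8799


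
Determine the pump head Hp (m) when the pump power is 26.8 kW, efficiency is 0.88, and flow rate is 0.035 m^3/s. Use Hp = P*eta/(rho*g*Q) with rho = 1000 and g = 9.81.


Pump head formula: Hp = P * eta / (rho * g * Q).
Numerator: P * eta = 26.8 * 1000 * 0.88 = 23584.0 W.
Denominator: rho * g * Q = 1000 * 9.81 * 0.035 = 343.35.
Hp = 23584.0 / 343.35 = 68.69 m.

68.69


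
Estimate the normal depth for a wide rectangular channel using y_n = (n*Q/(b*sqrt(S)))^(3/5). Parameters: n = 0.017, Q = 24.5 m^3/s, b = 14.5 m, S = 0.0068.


We use the wide-channel approximation y_n = (n*Q/(b*sqrt(S)))^(3/5).
sqrt(S) = sqrt(0.0068) = 0.082462.
Numerator: n*Q = 0.017 * 24.5 = 0.4165.
Denominator: b*sqrt(S) = 14.5 * 0.082462 = 1.195699.
arg = 0.3483.
y_n = 0.3483^(3/5) = 0.5311 m.

0.5311


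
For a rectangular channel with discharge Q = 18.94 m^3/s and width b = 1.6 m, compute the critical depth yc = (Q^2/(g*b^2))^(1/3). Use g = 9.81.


Using yc = (Q^2 / (g * b^2))^(1/3):
Q^2 = 18.94^2 = 358.72.
g * b^2 = 9.81 * 1.6^2 = 9.81 * 2.56 = 25.11.
Q^2 / (g*b^2) = 358.72 / 25.11 = 14.2859.
yc = 14.2859^(1/3) = 2.4263 m.

2.4263


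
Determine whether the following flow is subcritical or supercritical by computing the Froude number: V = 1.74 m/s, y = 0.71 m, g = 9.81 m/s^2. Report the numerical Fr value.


The Froude number is defined as Fr = V / sqrt(g*y).
g*y = 9.81 * 0.71 = 6.9651.
sqrt(g*y) = sqrt(6.9651) = 2.6391.
Fr = 1.74 / 2.6391 = 0.6593.
Since Fr < 1, the flow is subcritical.

0.6593


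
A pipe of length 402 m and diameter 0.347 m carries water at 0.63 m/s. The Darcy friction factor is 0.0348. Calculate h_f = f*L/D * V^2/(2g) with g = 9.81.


Darcy-Weisbach equation: h_f = f * (L/D) * V^2/(2g).
f * L/D = 0.0348 * 402/0.347 = 40.3159.
V^2/(2g) = 0.63^2 / (2*9.81) = 0.3969 / 19.62 = 0.0202 m.
h_f = 40.3159 * 0.0202 = 0.816 m.

0.816


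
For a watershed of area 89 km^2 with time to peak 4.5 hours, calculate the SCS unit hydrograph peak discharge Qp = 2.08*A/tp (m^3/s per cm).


SCS formula: Qp = 2.08 * A / tp.
Qp = 2.08 * 89 / 4.5
   = 185.12 / 4.5
   = 41.14 m^3/s per cm.

41.14


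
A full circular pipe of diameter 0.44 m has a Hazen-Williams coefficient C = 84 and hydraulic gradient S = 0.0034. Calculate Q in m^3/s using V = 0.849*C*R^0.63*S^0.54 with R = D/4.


For a full circular pipe, R = D/4 = 0.44/4 = 0.11 m.
V = 0.849 * 84 * 0.11^0.63 * 0.0034^0.54
  = 0.849 * 84 * 0.24893 * 0.046451
  = 0.8246 m/s.
Pipe area A = pi*D^2/4 = pi*0.44^2/4 = 0.1521 m^2.
Q = A * V = 0.1521 * 0.8246 = 0.1254 m^3/s.

0.1254


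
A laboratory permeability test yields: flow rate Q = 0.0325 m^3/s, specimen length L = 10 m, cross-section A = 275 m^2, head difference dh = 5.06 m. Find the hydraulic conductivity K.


From K = Q*L / (A*dh):
Numerator: Q*L = 0.0325 * 10 = 0.325.
Denominator: A*dh = 275 * 5.06 = 1391.5.
K = 0.325 / 1391.5 = 0.000234 m/s.

0.000234


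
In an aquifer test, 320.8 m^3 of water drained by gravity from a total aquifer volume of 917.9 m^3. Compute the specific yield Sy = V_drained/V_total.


Specific yield Sy = Volume drained / Total volume.
Sy = 320.8 / 917.9
   = 0.3495.

0.3495


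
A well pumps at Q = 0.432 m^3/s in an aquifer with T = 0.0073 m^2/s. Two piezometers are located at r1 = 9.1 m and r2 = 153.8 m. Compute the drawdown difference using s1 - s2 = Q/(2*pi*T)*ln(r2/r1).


Thiem equation: s1 - s2 = Q/(2*pi*T) * ln(r2/r1).
ln(r2/r1) = ln(153.8/9.1) = 2.8274.
Q/(2*pi*T) = 0.432 / (2*pi*0.0073) = 0.432 / 0.0459 = 9.4185.
s1 - s2 = 9.4185 * 2.8274 = 26.6296 m.

26.6296


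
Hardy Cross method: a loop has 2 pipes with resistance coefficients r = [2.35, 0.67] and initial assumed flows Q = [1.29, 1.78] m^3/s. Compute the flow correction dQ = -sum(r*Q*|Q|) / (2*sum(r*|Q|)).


Numerator terms (r*Q*|Q|): 2.35*1.29*|1.29| = 3.9106; 0.67*1.78*|1.78| = 2.1228.
Sum of numerator = 6.0335.
Denominator terms (r*|Q|): 2.35*|1.29| = 3.0315; 0.67*|1.78| = 1.1926.
2 * sum of denominator = 2 * 4.2241 = 8.4482.
dQ = -6.0335 / 8.4482 = -0.7142 m^3/s.

-0.7142


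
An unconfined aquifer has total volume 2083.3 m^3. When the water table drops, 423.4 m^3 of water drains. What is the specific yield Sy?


Specific yield Sy = Volume drained / Total volume.
Sy = 423.4 / 2083.3
   = 0.2032.

0.2032


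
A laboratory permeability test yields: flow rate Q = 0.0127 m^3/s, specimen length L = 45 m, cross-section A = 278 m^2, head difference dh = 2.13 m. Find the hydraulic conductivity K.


From K = Q*L / (A*dh):
Numerator: Q*L = 0.0127 * 45 = 0.5715.
Denominator: A*dh = 278 * 2.13 = 592.14.
K = 0.5715 / 592.14 = 0.000965 m/s.

0.000965


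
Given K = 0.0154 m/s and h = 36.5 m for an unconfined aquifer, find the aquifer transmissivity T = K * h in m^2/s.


Transmissivity is defined as T = K * h.
T = 0.0154 * 36.5
  = 0.5621 m^2/s.

0.5621


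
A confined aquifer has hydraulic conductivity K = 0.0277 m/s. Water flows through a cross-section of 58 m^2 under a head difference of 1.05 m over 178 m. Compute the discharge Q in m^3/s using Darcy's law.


Darcy's law: Q = K * A * i, where i = dh/L.
Hydraulic gradient i = 1.05 / 178 = 0.005899.
Q = 0.0277 * 58 * 0.005899
  = 0.0095 m^3/s.

0.0095


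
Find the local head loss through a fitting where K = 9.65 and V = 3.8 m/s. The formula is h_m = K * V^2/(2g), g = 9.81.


Minor loss formula: h_m = K * V^2/(2g).
V^2 = 3.8^2 = 14.44.
V^2/(2g) = 14.44 / 19.62 = 0.736 m.
h_m = 9.65 * 0.736 = 7.1022 m.

7.1022


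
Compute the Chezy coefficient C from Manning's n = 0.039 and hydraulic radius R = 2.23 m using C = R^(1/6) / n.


The Chezy coefficient relates to Manning's n through C = R^(1/6) / n.
R^(1/6) = 2.23^(1/6) = 1.143012.
C = 1.143012 / 0.039 = 29.31 m^(1/2)/s.

29.31


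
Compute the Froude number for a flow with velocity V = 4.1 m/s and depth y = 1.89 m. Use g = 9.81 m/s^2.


The Froude number is defined as Fr = V / sqrt(g*y).
g*y = 9.81 * 1.89 = 18.5409.
sqrt(g*y) = sqrt(18.5409) = 4.3059.
Fr = 4.1 / 4.3059 = 0.9522.

0.9522


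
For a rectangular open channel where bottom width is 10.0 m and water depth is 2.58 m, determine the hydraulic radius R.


For a rectangular section:
Flow area A = b * y = 10.0 * 2.58 = 25.8 m^2.
Wetted perimeter P = b + 2y = 10.0 + 2*2.58 = 15.16 m.
Hydraulic radius R = A/P = 25.8 / 15.16 = 1.7018 m.

1.7018


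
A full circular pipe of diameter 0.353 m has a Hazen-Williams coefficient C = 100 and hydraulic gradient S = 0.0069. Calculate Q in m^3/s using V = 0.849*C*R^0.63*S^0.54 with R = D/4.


For a full circular pipe, R = D/4 = 0.353/4 = 0.0882 m.
V = 0.849 * 100 * 0.0882^0.63 * 0.0069^0.54
  = 0.849 * 100 * 0.216671 * 0.068074
  = 1.2522 m/s.
Pipe area A = pi*D^2/4 = pi*0.353^2/4 = 0.0979 m^2.
Q = A * V = 0.0979 * 1.2522 = 0.1226 m^3/s.

0.1226


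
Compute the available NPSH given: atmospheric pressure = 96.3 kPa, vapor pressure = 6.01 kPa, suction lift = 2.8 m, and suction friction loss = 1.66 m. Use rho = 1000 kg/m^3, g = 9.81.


NPSHa = p_atm/(rho*g) - z_s - hf_s - p_vap/(rho*g).
p_atm/(rho*g) = 96.3*1000 / (1000*9.81) = 9.817 m.
p_vap/(rho*g) = 6.01*1000 / (1000*9.81) = 0.613 m.
NPSHa = 9.817 - 2.8 - 1.66 - 0.613
      = 4.74 m.

4.74


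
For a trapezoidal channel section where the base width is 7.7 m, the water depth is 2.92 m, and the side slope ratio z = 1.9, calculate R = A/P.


For a trapezoidal section with side slope z:
A = (b + z*y)*y = (7.7 + 1.9*2.92)*2.92 = 38.684 m^2.
P = b + 2*y*sqrt(1 + z^2) = 7.7 + 2*2.92*sqrt(1 + 1.9^2) = 20.239 m.
R = A/P = 38.684 / 20.239 = 1.9114 m.

1.9114


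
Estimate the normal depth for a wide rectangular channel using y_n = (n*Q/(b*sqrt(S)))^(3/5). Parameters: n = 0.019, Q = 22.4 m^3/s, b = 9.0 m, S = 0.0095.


We use the wide-channel approximation y_n = (n*Q/(b*sqrt(S)))^(3/5).
sqrt(S) = sqrt(0.0095) = 0.097468.
Numerator: n*Q = 0.019 * 22.4 = 0.4256.
Denominator: b*sqrt(S) = 9.0 * 0.097468 = 0.877212.
arg = 0.4852.
y_n = 0.4852^(3/5) = 0.6479 m.

0.6479


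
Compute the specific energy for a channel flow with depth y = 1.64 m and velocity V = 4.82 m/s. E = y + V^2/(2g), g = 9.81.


Specific energy E = y + V^2/(2g).
Velocity head = V^2/(2g) = 4.82^2 / (2*9.81) = 23.2324 / 19.62 = 1.1841 m.
E = 1.64 + 1.1841 = 2.8241 m.

2.8241


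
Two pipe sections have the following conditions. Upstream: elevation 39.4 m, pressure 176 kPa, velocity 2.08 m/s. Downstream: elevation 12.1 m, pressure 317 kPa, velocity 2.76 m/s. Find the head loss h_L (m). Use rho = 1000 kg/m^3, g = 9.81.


Total head at each section: H = z + p/(rho*g) + V^2/(2g).
H1 = 39.4 + 176*1000/(1000*9.81) + 2.08^2/(2*9.81)
   = 39.4 + 17.941 + 0.2205
   = 57.561 m.
H2 = 12.1 + 317*1000/(1000*9.81) + 2.76^2/(2*9.81)
   = 12.1 + 32.314 + 0.3883
   = 44.802 m.
h_L = H1 - H2 = 57.561 - 44.802 = 12.759 m.

12.759


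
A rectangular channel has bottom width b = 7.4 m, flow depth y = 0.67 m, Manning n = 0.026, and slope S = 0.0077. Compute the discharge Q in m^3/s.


For a rectangular channel, the cross-sectional area A = b * y = 7.4 * 0.67 = 4.96 m^2.
The wetted perimeter P = b + 2y = 7.4 + 2*0.67 = 8.74 m.
Hydraulic radius R = A/P = 4.96/8.74 = 0.5673 m.
Velocity V = (1/n)*R^(2/3)*S^(1/2) = (1/0.026)*0.5673^(2/3)*0.0077^(1/2) = 2.3128 m/s.
Discharge Q = A * V = 4.96 * 2.3128 = 11.467 m^3/s.

11.467


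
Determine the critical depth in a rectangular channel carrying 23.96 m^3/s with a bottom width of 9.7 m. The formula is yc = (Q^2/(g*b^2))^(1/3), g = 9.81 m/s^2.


Using yc = (Q^2 / (g * b^2))^(1/3):
Q^2 = 23.96^2 = 574.08.
g * b^2 = 9.81 * 9.7^2 = 9.81 * 94.09 = 923.02.
Q^2 / (g*b^2) = 574.08 / 923.02 = 0.622.
yc = 0.622^(1/3) = 0.8536 m.

0.8536


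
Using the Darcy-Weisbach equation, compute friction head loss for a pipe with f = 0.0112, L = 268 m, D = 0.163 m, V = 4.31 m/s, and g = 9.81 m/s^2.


Darcy-Weisbach equation: h_f = f * (L/D) * V^2/(2g).
f * L/D = 0.0112 * 268/0.163 = 18.4147.
V^2/(2g) = 4.31^2 / (2*9.81) = 18.5761 / 19.62 = 0.9468 m.
h_f = 18.4147 * 0.9468 = 17.435 m.

17.435


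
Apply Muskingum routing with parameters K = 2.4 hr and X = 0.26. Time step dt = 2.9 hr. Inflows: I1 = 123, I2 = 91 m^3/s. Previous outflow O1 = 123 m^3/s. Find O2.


Muskingum coefficients:
denom = 2*K*(1-X) + dt = 2*2.4*(1-0.26) + 2.9 = 6.452.
C0 = (dt - 2*K*X)/denom = (2.9 - 2*2.4*0.26)/6.452 = 0.256.
C1 = (dt + 2*K*X)/denom = (2.9 + 2*2.4*0.26)/6.452 = 0.6429.
C2 = (2*K*(1-X) - dt)/denom = 0.1011.
O2 = C0*I2 + C1*I1 + C2*O1
   = 0.256*91 + 0.6429*123 + 0.1011*123
   = 114.81 m^3/s.

114.81


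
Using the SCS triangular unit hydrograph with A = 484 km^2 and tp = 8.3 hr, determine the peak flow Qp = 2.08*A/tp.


SCS formula: Qp = 2.08 * A / tp.
Qp = 2.08 * 484 / 8.3
   = 1006.72 / 8.3
   = 121.29 m^3/s per cm.

121.29


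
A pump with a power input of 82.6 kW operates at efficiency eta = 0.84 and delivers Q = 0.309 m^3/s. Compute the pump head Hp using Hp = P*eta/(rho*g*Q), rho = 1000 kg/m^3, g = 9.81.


Pump head formula: Hp = P * eta / (rho * g * Q).
Numerator: P * eta = 82.6 * 1000 * 0.84 = 69384.0 W.
Denominator: rho * g * Q = 1000 * 9.81 * 0.309 = 3031.29.
Hp = 69384.0 / 3031.29 = 22.89 m.

22.89


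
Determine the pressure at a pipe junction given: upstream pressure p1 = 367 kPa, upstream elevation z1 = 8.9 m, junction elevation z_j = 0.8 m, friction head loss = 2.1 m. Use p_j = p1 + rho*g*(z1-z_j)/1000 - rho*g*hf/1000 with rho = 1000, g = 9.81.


Junction pressure: p_j = p1 + rho*g*(z1 - z_j)/1000 - rho*g*hf/1000.
Elevation term = 1000*9.81*(8.9 - 0.8)/1000 = 79.461 kPa.
Friction term = 1000*9.81*2.1/1000 = 20.601 kPa.
p_j = 367 + 79.461 - 20.601 = 425.86 kPa.

425.86


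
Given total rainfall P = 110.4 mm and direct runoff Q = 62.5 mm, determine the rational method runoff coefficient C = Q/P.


The runoff coefficient C = runoff depth / rainfall depth.
C = 62.5 / 110.4
  = 0.5661.

0.5661


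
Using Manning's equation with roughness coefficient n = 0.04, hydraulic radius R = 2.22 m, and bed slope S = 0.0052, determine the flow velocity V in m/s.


Manning's equation gives V = (1/n) * R^(2/3) * S^(1/2).
First, compute R^(2/3) = 2.22^(2/3) = 1.7018.
Next, S^(1/2) = 0.0052^(1/2) = 0.072111.
Then 1/n = 1/0.04 = 25.0.
V = 25.0 * 1.7018 * 0.072111 = 3.0679 m/s.

3.0679


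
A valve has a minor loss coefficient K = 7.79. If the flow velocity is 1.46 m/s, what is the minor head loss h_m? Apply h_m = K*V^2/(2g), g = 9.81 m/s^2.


Minor loss formula: h_m = K * V^2/(2g).
V^2 = 1.46^2 = 2.1316.
V^2/(2g) = 2.1316 / 19.62 = 0.1086 m.
h_m = 7.79 * 0.1086 = 0.8463 m.

0.8463


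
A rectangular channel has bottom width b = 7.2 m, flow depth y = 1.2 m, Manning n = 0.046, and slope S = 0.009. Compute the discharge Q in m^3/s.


For a rectangular channel, the cross-sectional area A = b * y = 7.2 * 1.2 = 8.64 m^2.
The wetted perimeter P = b + 2y = 7.2 + 2*1.2 = 9.6 m.
Hydraulic radius R = A/P = 8.64/9.6 = 0.9 m.
Velocity V = (1/n)*R^(2/3)*S^(1/2) = (1/0.046)*0.9^(2/3)*0.009^(1/2) = 1.9225 m/s.
Discharge Q = A * V = 8.64 * 1.9225 = 16.61 m^3/s.

16.61


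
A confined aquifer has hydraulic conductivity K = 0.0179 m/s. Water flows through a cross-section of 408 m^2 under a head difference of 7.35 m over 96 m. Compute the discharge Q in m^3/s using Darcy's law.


Darcy's law: Q = K * A * i, where i = dh/L.
Hydraulic gradient i = 7.35 / 96 = 0.076562.
Q = 0.0179 * 408 * 0.076562
  = 0.5592 m^3/s.

0.5592


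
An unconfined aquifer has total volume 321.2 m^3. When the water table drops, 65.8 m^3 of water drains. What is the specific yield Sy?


Specific yield Sy = Volume drained / Total volume.
Sy = 65.8 / 321.2
   = 0.2049.

0.2049


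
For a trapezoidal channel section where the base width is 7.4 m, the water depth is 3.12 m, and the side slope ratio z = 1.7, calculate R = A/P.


For a trapezoidal section with side slope z:
A = (b + z*y)*y = (7.4 + 1.7*3.12)*3.12 = 39.636 m^2.
P = b + 2*y*sqrt(1 + z^2) = 7.4 + 2*3.12*sqrt(1 + 1.7^2) = 19.707 m.
R = A/P = 39.636 / 19.707 = 2.0113 m.

2.0113


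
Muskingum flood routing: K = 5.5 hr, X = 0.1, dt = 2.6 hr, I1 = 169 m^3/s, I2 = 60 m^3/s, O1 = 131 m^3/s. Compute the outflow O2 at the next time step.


Muskingum coefficients:
denom = 2*K*(1-X) + dt = 2*5.5*(1-0.1) + 2.6 = 12.5.
C0 = (dt - 2*K*X)/denom = (2.6 - 2*5.5*0.1)/12.5 = 0.12.
C1 = (dt + 2*K*X)/denom = (2.6 + 2*5.5*0.1)/12.5 = 0.296.
C2 = (2*K*(1-X) - dt)/denom = 0.584.
O2 = C0*I2 + C1*I1 + C2*O1
   = 0.12*60 + 0.296*169 + 0.584*131
   = 133.73 m^3/s.

133.73


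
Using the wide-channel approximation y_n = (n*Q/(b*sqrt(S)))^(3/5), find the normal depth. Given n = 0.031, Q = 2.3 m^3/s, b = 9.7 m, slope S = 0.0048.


We use the wide-channel approximation y_n = (n*Q/(b*sqrt(S)))^(3/5).
sqrt(S) = sqrt(0.0048) = 0.069282.
Numerator: n*Q = 0.031 * 2.3 = 0.0713.
Denominator: b*sqrt(S) = 9.7 * 0.069282 = 0.672035.
arg = 0.1061.
y_n = 0.1061^(3/5) = 0.2603 m.

0.2603


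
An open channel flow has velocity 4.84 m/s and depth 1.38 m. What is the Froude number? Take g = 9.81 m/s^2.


The Froude number is defined as Fr = V / sqrt(g*y).
g*y = 9.81 * 1.38 = 13.5378.
sqrt(g*y) = sqrt(13.5378) = 3.6794.
Fr = 4.84 / 3.6794 = 1.3154.

1.3154


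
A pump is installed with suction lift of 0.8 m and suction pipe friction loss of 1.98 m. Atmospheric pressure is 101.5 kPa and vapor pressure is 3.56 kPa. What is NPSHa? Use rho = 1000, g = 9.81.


NPSHa = p_atm/(rho*g) - z_s - hf_s - p_vap/(rho*g).
p_atm/(rho*g) = 101.5*1000 / (1000*9.81) = 10.347 m.
p_vap/(rho*g) = 3.56*1000 / (1000*9.81) = 0.363 m.
NPSHa = 10.347 - 0.8 - 1.98 - 0.363
      = 7.2 m.

7.2


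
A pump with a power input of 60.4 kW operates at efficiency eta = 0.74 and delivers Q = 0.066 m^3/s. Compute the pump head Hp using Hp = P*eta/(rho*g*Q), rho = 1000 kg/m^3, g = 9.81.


Pump head formula: Hp = P * eta / (rho * g * Q).
Numerator: P * eta = 60.4 * 1000 * 0.74 = 44696.0 W.
Denominator: rho * g * Q = 1000 * 9.81 * 0.066 = 647.46.
Hp = 44696.0 / 647.46 = 69.03 m.

69.03


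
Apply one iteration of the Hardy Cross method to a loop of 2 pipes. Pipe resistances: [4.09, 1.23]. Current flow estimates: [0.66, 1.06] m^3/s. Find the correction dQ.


Numerator terms (r*Q*|Q|): 4.09*0.66*|0.66| = 1.7816; 1.23*1.06*|1.06| = 1.382.
Sum of numerator = 3.1636.
Denominator terms (r*|Q|): 4.09*|0.66| = 2.6994; 1.23*|1.06| = 1.3038.
2 * sum of denominator = 2 * 4.0032 = 8.0064.
dQ = -3.1636 / 8.0064 = -0.3951 m^3/s.

-0.3951


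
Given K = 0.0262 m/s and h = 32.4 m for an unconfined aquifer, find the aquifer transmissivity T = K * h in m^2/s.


Transmissivity is defined as T = K * h.
T = 0.0262 * 32.4
  = 0.8489 m^2/s.

0.8489


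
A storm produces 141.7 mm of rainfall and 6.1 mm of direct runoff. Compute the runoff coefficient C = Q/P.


The runoff coefficient C = runoff depth / rainfall depth.
C = 6.1 / 141.7
  = 0.043.

0.043


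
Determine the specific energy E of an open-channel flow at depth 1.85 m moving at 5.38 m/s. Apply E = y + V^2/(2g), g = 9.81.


Specific energy E = y + V^2/(2g).
Velocity head = V^2/(2g) = 5.38^2 / (2*9.81) = 28.9444 / 19.62 = 1.4752 m.
E = 1.85 + 1.4752 = 3.3252 m.

3.3252


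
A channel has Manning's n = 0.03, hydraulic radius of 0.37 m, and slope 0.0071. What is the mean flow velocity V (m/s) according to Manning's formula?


Manning's equation gives V = (1/n) * R^(2/3) * S^(1/2).
First, compute R^(2/3) = 0.37^(2/3) = 0.5154.
Next, S^(1/2) = 0.0071^(1/2) = 0.084261.
Then 1/n = 1/0.03 = 33.33.
V = 33.33 * 0.5154 * 0.084261 = 1.4476 m/s.

1.4476


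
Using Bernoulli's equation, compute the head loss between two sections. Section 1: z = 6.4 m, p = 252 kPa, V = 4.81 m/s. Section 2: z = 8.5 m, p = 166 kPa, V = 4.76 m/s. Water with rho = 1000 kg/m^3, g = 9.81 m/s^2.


Total head at each section: H = z + p/(rho*g) + V^2/(2g).
H1 = 6.4 + 252*1000/(1000*9.81) + 4.81^2/(2*9.81)
   = 6.4 + 25.688 + 1.1792
   = 33.267 m.
H2 = 8.5 + 166*1000/(1000*9.81) + 4.76^2/(2*9.81)
   = 8.5 + 16.922 + 1.1548
   = 26.576 m.
h_L = H1 - H2 = 33.267 - 26.576 = 6.691 m.

6.691


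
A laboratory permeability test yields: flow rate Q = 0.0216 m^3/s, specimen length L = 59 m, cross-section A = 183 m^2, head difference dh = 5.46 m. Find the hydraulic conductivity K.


From K = Q*L / (A*dh):
Numerator: Q*L = 0.0216 * 59 = 1.2744.
Denominator: A*dh = 183 * 5.46 = 999.18.
K = 1.2744 / 999.18 = 0.001275 m/s.

0.001275


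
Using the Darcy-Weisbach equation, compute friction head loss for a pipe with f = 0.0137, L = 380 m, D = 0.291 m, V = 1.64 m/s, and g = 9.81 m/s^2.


Darcy-Weisbach equation: h_f = f * (L/D) * V^2/(2g).
f * L/D = 0.0137 * 380/0.291 = 17.89.
V^2/(2g) = 1.64^2 / (2*9.81) = 2.6896 / 19.62 = 0.1371 m.
h_f = 17.89 * 0.1371 = 2.452 m.

2.452


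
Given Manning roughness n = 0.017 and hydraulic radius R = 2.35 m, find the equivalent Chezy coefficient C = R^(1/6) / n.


The Chezy coefficient relates to Manning's n through C = R^(1/6) / n.
R^(1/6) = 2.35^(1/6) = 1.153041.
C = 1.153041 / 0.017 = 67.83 m^(1/2)/s.

67.83


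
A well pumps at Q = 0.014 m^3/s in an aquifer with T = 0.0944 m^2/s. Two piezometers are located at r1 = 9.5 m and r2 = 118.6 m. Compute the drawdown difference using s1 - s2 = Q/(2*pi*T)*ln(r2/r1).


Thiem equation: s1 - s2 = Q/(2*pi*T) * ln(r2/r1).
ln(r2/r1) = ln(118.6/9.5) = 2.5245.
Q/(2*pi*T) = 0.014 / (2*pi*0.0944) = 0.014 / 0.5931 = 0.0236.
s1 - s2 = 0.0236 * 2.5245 = 0.0596 m.

0.0596


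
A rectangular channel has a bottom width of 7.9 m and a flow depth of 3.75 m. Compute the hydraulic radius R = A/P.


For a rectangular section:
Flow area A = b * y = 7.9 * 3.75 = 29.62 m^2.
Wetted perimeter P = b + 2y = 7.9 + 2*3.75 = 15.4 m.
Hydraulic radius R = A/P = 29.62 / 15.4 = 1.9237 m.

1.9237


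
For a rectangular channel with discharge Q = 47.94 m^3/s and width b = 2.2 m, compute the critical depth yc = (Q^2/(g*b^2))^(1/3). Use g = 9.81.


Using yc = (Q^2 / (g * b^2))^(1/3):
Q^2 = 47.94^2 = 2298.24.
g * b^2 = 9.81 * 2.2^2 = 9.81 * 4.84 = 47.48.
Q^2 / (g*b^2) = 2298.24 / 47.48 = 48.4044.
yc = 48.4044^(1/3) = 3.6444 m.

3.6444


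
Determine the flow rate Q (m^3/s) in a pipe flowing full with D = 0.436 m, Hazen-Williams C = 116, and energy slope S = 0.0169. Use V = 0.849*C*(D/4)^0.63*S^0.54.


For a full circular pipe, R = D/4 = 0.436/4 = 0.109 m.
V = 0.849 * 116 * 0.109^0.63 * 0.0169^0.54
  = 0.849 * 116 * 0.247502 * 0.110423
  = 2.6916 m/s.
Pipe area A = pi*D^2/4 = pi*0.436^2/4 = 0.1493 m^2.
Q = A * V = 0.1493 * 2.6916 = 0.4019 m^3/s.

0.4019


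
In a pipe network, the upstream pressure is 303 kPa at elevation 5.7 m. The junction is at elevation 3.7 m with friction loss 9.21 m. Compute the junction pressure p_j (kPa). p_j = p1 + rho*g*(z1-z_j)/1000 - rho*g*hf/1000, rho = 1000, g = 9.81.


Junction pressure: p_j = p1 + rho*g*(z1 - z_j)/1000 - rho*g*hf/1000.
Elevation term = 1000*9.81*(5.7 - 3.7)/1000 = 19.62 kPa.
Friction term = 1000*9.81*9.21/1000 = 90.35 kPa.
p_j = 303 + 19.62 - 90.35 = 232.27 kPa.

232.27


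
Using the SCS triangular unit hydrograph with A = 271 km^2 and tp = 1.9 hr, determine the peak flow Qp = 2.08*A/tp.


SCS formula: Qp = 2.08 * A / tp.
Qp = 2.08 * 271 / 1.9
   = 563.68 / 1.9
   = 296.67 m^3/s per cm.

296.67
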